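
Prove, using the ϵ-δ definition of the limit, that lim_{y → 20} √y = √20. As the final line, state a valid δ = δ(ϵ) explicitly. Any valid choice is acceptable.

Let ϵ > 0 be given. We want δ > 0 such that 0 < |y − 20| < δ implies |√y − √20| < ϵ.
Multiplying by the conjugate, |√y − √20| = |y − 20|/(√y + √20).
Restrict δ ≤ 20 so that |y − 20| < 20 forces y > 0, and then √y + √20 > √20.
Hence |√y − √20| < |y − 20|/√20, which is < ϵ once |y − 20| < √20·ϵ.
Take δ = min(20, √20·ϵ). If 0 < |y − 20| < δ then y > 0 and |√y − √20| < |y − 20|/√20 < ϵ.

δ = min(20, √20·ϵ)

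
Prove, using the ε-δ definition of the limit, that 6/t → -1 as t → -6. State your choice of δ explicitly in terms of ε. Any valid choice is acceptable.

δ = min(3, 3ε)

Suppose ε > 0. We seek δ > 0 such that 0 < |t + 6| < δ implies |6/t + 1| < ε.
|6/t + 1| = 6·|-6 − t|/(6·|t|) = 6|t + 6|/(6|t|).
Restrict δ ≤ 3. Then |t + 6| < 3 gives |t| > 3, so 6|t| > 18.
Then |6/t + 1| < 6|t + 6|/18, which is < ε when |t + 6| < 3ε.
Take δ = min(3, 3ε). Then 0 < |t + 6| < δ gives both |t + 6| < 3 and |t + 6| < 3ε, so |6/t + 1| < ε.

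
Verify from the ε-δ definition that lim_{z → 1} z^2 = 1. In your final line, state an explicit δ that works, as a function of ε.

δ = min(2, ε/4)

Fix ε > 0. We seek δ > 0 with 0 < |z − 1| < δ ⇒ |z^2 − 1| < ε.
Factor: z^2 − 1 = (z − 1)(z + 1), so |z^2 − 1| = |z − 1|·|z + 1|.
Impose δ ≤ 2 so that |z| < 3; then |z + 1| ≤ 4.
Hence |z^2 − 1| ≤ 4|z − 1|, which is < ε once |z − 1| < ε/4.
Take δ = min(2, ε/4). If 0 < |z − 1| < δ then both bounds hold and |z^2 − 1| ≤ 4|z − 1| < 4·(ε/4) = ε.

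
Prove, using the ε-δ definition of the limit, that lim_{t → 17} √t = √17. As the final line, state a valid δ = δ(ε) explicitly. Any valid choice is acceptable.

δ = min(17, √17·ε)

Let ε > 0. We want δ > 0 such that 0 < |t − 17| < δ implies |√t − √17| < ε.
Multiplying by the conjugate, |√t − √17| = |t − 17|/(√t + √17).
Restrict δ ≤ 17 so that |t − 17| < 17 forces t > 0, and then √t + √17 > √17.
Hence |√t − √17| < |t − 17|/√17, which is < ε once |t − 17| < √17·ε.
Take δ = min(17, √17·ε). If 0 < |t − 17| < δ then t > 0 and |√t − √17| < |t − 17|/√17 < ε.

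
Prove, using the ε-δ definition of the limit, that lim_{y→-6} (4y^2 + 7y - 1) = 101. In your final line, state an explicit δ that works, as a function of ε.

δ = min(1, ε/45)

Let ε > 0. We want δ > 0 such that 0 < |y + 6| < δ implies |(4y^2 + 7y - 1) − 101| < ε.
(4y^2 + 7y - 1) − 101 = 4y^2 + 7y - 102 = (y + 6)(4y - 17).
So |(4y^2 + 7y - 1) − 101| = |y + 6|·|4y - 17|.
Assume first that |y + 6| < 1, so |y| < 7. Then |4y - 17| ≤ 4·7 + 17 = 45.
Hence |(4y^2 + 7y - 1) − 101| ≤ 45|y + 6| < ε provided |y + 6| < ε/45.
Choosing δ = min(1, ε/45) ensures both conditions, hence |(4y^2 + 7y - 1) − 101| < ε.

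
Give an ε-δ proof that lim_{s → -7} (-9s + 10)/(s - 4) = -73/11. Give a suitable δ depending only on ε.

Let ε > 0 be given. We want δ > 0 with 0 < |s + 7| < δ ⇒ |(-9s + 10)/(s - 4) + 73/11| < ε.
Combining over a common denominator, (-9s + 10)/(s - 4) + 73/11 = [(-9s + 10)·(-11) − 73·(s - 4)] / [(-11)·(s - 4)] = 26(s + 7) / ((-11)(s - 4)).
So |(-9s + 10)/(s - 4) + 73/11| = 26|s + 7| / (11·|s − 4|).
Restrict δ ≤ 11/2. Then |s + 7| < 11/2 gives |s − 4| = |(s + 7) + (-11)| ≥ 11 − 11/2 = 11/2.
Hence |(-9s + 10)/(s - 4) + 73/11| < 26|s + 7|/(11·(11/2)) = (52/121)|s + 7|, which is < ε once |s + 7| < (121/52)ε.
Take δ = min(11/2, (121/52)ε). Then 0 < |s + 7| < δ forces both bounds, so |(-9s + 10)/(s - 4) + 73/11| < ε.

δ = min(11/2, (121/52)ε)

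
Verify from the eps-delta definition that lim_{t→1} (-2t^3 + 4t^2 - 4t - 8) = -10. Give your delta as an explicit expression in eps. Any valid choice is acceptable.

Suppose eps > 0. We want delta > 0 such that 0 < |t − 1| < delta implies |(-2t^3 + 4t^2 - 4t - 8) + 10| < eps.
(-2t^3 + 4t^2 - 4t - 8) + 10 = -2t^3 + 4t^2 - 4t + 2 = (t − 1)(-2t^2 + 2t - 2).
So |(-2t^3 + 4t^2 - 4t - 8) + 10| = |t − 1|·|-2t^2 + 2t - 2|.
Assume first that |t − 1| < 1, so |t| < 2. Then |-2t^2 + 2t - 2| ≤ 2·2^2 + 2·2 + 2 = 14.
Hence |(-2t^3 + 4t^2 - 4t - 8) + 10| ≤ 14|t − 1| < eps provided |t − 1| < eps/14.
Choosing delta = min(1, eps/14) ensures both conditions, hence |(-2t^3 + 4t^2 - 4t - 8) + 10| < eps.

delta = min(1, eps/14)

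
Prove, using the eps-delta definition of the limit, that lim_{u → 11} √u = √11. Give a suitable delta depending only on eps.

Fix eps > 0. We want delta > 0 such that 0 < |u − 11| < delta implies |√u − √11| < eps.
Multiplying by the conjugate, |√u − √11| = |u − 11|/(√u + √11).
Restrict delta ≤ 11 so that |u − 11| < 11 forces u > 0, and then √u + √11 > √11.
Hence |√u − √11| < |u − 11|/√11, which is < eps once |u − 11| < √11·eps.
Take delta = min(11, √11·eps). If 0 < |u − 11| < delta then u > 0 and |√u − √11| < |u − 11|/√11 < eps.

delta = min(11, √11·eps)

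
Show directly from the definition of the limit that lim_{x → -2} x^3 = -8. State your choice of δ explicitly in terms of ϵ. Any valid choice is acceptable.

δ = min(1, ϵ/19)

Fix ϵ > 0. We seek δ > 0 with 0 < |x + 2| < δ ⇒ |x^3 + 8| < ϵ.
Factor: x^3 + 8 = (x + 2)(x^2 - 2x + 4), so |x^3 + 8| = |x + 2|·|x^2 - 2x + 4|.
Impose δ ≤ 1 so that |x| < 3; then |x^2 - 2x + 4| ≤ 19.
Hence |x^3 + 8| ≤ 19|x + 2|, which is < ϵ once |x + 2| < ϵ/19.
Take δ = min(1, ϵ/19). If 0 < |x + 2| < δ then both bounds hold and |x^3 + 8| ≤ 19|x + 2| < 19·(ϵ/19) = ϵ.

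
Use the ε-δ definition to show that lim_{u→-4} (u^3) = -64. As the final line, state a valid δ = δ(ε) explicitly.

δ = min(1, ε/61)

Fix ε > 0. We seek δ > 0 with 0 < |u + 4| < δ ⇒ |u^3 + 64| < ε.
Factor: u^3 + 64 = (u + 4)(u^2 - 4u + 16), so |u^3 + 64| = |u + 4|·|u^2 - 4u + 16|.
Restrict δ ≤ 1. Then |u + 4| < 1 gives |u| < 5, so by the triangle inequality |u^2 - 4u + 16| ≤ 5^2 + 4·5 + 16 = 61.
Hence |u^3 + 64| ≤ 61|u + 4|, which is < ε once |u + 4| < ε/61.
Take δ = min(1, ε/61). If 0 < |u + 4| < δ then both bounds hold and |u^3 + 64| ≤ 61|u + 4| < 61·(ε/61) = ε.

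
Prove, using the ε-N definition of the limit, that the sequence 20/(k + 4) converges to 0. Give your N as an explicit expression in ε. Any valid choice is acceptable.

N = 20/ε

Fix ε > 0. For k ≥ 1, |20/(k + 4) − 0| = 20/(k + 4) ≤ 20/k.
We need 20/k < ε, i.e. k > 20/ε.
Take N = 20/ε. If k > N then |20/(k + 4)| ≤ 20/k < ε.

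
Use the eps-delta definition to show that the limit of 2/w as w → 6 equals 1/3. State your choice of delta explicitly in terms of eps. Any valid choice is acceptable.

delta = min(3, 9eps)

Suppose eps > 0. We seek delta > 0 such that 0 < |w − 6| < delta implies |2/w − (1/3)| < eps.
|2/w − (1/3)| = 2·|6 − w|/(6·|w|) = 2|w − 6|/(6|w|).
Require delta ≤ 3 so that |w| > 6 − 3 = 3, hence 6|w| > 18.
Then |2/w − (1/3)| < 2|w − 6|/18, which is < eps when |w − 6| < 9eps.
Take delta = min(3, 9eps). Then 0 < |w − 6| < delta gives both |w − 6| < 3 and |w − 6| < 9eps, so |2/w − (1/3)| < eps.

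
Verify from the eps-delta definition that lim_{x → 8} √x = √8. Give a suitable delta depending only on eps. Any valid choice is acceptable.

delta = min(8, √8·eps)

Let eps > 0 be given. We want delta > 0 such that 0 < |x − 8| < delta implies |√x − √8| < eps.
Multiplying by the conjugate, |√x − √8| = |x − 8|/(√x + √8).
Restrict delta ≤ 8 so that |x − 8| < 8 forces x > 0, and then √x + √8 > √8.
Hence |√x − √8| < |x − 8|/√8, which is < eps once |x − 8| < √8·eps.
Take delta = min(8, √8·eps). If 0 < |x − 8| < delta then x > 0 and |√x − √8| < |x − 8|/√8 < eps.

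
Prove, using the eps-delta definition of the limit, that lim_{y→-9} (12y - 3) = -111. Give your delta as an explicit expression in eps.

Fix eps > 0. We need delta > 0 so that 0 < |y + 9| < delta implies |(12y - 3) + 111| < eps.
|(12y - 3) + 111| = |12y + 108| = 12|y + 9|.
Thus it suffices that |y + 9| < eps/12.
Take delta = eps/12. If 0 < |y + 9| < delta then |(12y - 3) + 111| = 12|y + 9| < 12·(eps/12) = eps.

delta = eps/12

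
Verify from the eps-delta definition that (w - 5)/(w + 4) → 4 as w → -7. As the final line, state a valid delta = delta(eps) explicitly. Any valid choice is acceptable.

delta = min(3/2, (1/2)eps)

Let eps > 0. We want delta > 0 with 0 < |w + 7| < delta ⇒ |(w - 5)/(w + 4) − 4| < eps.
Combining over a common denominator, (w - 5)/(w + 4) − 4 = [(w - 5)·(-3) − (-12)·(w + 4)] / [(-3)·(w + 4)] = 9(w + 7) / ((-3)(w + 4)).
So |(w - 5)/(w + 4) − 4| = 9|w + 7| / (3·|w + 4|).
Require delta ≤ 3/2, so |w + 4| ≥ |-3| − |w + 7| > 3 − 3/2 = 3/2.
Hence |(w - 5)/(w + 4) − 4| < 9|w + 7|/(3·(3/2)) = 2|w + 7|, which is < eps once |w + 7| < (1/2)eps.
Take delta = min(3/2, (1/2)eps). Then 0 < |w + 7| < delta forces both bounds, so |(w - 5)/(w + 4) − 4| < eps.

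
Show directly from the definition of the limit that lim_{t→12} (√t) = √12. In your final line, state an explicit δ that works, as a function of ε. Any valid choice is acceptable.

Let ε > 0. We want δ > 0 such that 0 < |t − 12| < δ implies |√t − √12| < ε.
Multiplying by the conjugate, |√t − √12| = |t − 12|/(√t + √12).
Restrict δ ≤ 12 so that |t − 12| < 12 forces t > 0, and then √t + √12 > √12.
Hence |√t − √12| < |t − 12|/√12, which is < ε once |t − 12| < √12·ε.
Take δ = min(12, √12·ε). If 0 < |t − 12| < δ then t > 0 and |√t − √12| < |t − 12|/√12 < ε.

δ = min(12, √12·ε)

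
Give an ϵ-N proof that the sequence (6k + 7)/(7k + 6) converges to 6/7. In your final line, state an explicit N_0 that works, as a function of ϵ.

N_0 = (13/49)/ϵ

Suppose ϵ > 0. For k ≥ 1, |(6k + 7)/(7k + 6) − (6/7)| = |13|/(7(7k + 6)) = 13/(7(7k + 6)).
Since 7k + 6 ≥ 7k for k ≥ 1, this is ≤ 13/(7·7k) = (13/49)/k.
So |(6k + 7)/(7k + 6) − (6/7)| < ϵ whenever k > (13/49)/ϵ.
Take N_0 = (13/49)/ϵ. If k > N_0 then |(6k + 7)/(7k + 6) − (6/7)| ≤ (13/49)/k < ϵ.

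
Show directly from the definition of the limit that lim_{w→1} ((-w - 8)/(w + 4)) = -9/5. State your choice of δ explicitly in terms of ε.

Let ε > 0. We want δ > 0 with 0 < |w − 1| < δ ⇒ |(-w - 8)/(w + 4) + 9/5| < ε.
Combining over a common denominator, (-w - 8)/(w + 4) + 9/5 = [(-w - 8)·5 − (-9)·(w + 4)] / [5·(w + 4)] = 4(w − 1) / (5(w + 4)).
So |(-w - 8)/(w + 4) + 9/5| = 4|w − 1| / (5·|w + 4|).
Restrict δ ≤ 5/2. Then |w − 1| < 5/2 gives |w + 4| = |(w − 1) + 5| ≥ 5 − 5/2 = 5/2.
Hence |(-w - 8)/(w + 4) + 9/5| < 4|w − 1|/(5·(5/2)) = (8/25)|w − 1|, which is < ε once |w − 1| < (25/8)ε.
Take δ = min(5/2, (25/8)ε). Then 0 < |w − 1| < δ forces both bounds, so |(-w - 8)/(w + 4) + 9/5| < ε.

δ = min(5/2, (25/8)ε)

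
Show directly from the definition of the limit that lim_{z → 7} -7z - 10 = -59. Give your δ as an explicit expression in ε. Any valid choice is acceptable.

δ = ε/7

Suppose ε > 0. We need δ > 0 so that 0 < |z − 7| < δ implies |(-7z - 10) + 59| < ε.
Since (-7z - 10) + 59 = -7(z − 7), we have |(-7z - 10) + 59| = 7|z − 7|.
So 7|z − 7| < ε exactly when |z − 7| < ε/7.
Take δ = ε/7. If 0 < |z − 7| < δ then |(-7z - 10) + 59| = 7|z − 7| < 7·(ε/7) = ε.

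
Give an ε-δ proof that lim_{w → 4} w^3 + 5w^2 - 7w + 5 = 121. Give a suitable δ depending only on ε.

δ = min(2, ε/119)

Suppose ε > 0. We want δ > 0 such that 0 < |w − 4| < δ implies |(w^3 + 5w^2 - 7w + 5) − 121| < ε.
(w^3 + 5w^2 - 7w + 5) − 121 = w^3 + 5w^2 - 7w - 116 = (w − 4)(w^2 + 9w + 29).
So |(w^3 + 5w^2 - 7w + 5) − 121| = |w − 4|·|w^2 + 9w + 29|.
Require δ ≤ 2. Then |w − 4| < 2 gives |w| < 6, and by the triangle inequality |w^2 + 9w + 29| ≤ 6^2 + 9·6 + 29 = 119.
Hence |(w^3 + 5w^2 - 7w + 5) − 121| ≤ 119|w − 4| < ε provided |w − 4| < ε/119.
Choosing δ = min(2, ε/119) ensures both conditions, hence |(w^3 + 5w^2 - 7w + 5) − 121| < ε.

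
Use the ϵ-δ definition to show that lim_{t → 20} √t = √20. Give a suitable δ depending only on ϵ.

δ = min(20, √20·ϵ)

Let ϵ > 0 be given. We want δ > 0 such that 0 < |t − 20| < δ implies |√t − √20| < ϵ.
Rationalise: √t − √20 = (t − 20)/(√t + √20), so |√t − √20| = |t − 20|/(√t + √20).
Restrict δ ≤ 20 so that |t − 20| < 20 forces t > 0, and then √t + √20 > √20.
Hence |√t − √20| < |t − 20|/√20, which is < ϵ once |t − 20| < √20·ϵ.
Take δ = min(20, √20·ϵ). If 0 < |t − 20| < δ then t > 0 and |√t − √20| < |t − 20|/√20 < ϵ.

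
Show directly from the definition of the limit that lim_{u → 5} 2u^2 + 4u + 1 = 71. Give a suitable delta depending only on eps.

Let eps > 0. We want delta > 0 such that 0 < |u − 5| < delta implies |(2u^2 + 4u + 1) − 71| < eps.
(2u^2 + 4u + 1) − 71 = 2u^2 + 4u - 70 = (u − 5)(2u + 14).
So |(2u^2 + 4u + 1) − 71| = |u − 5|·|2u + 14|.
Require delta ≤ 2. Then |u − 5| < 2 gives |u| < 7, and by the triangle inequality |2u + 14| ≤ 2·7 + 14 = 28.
Hence |(2u^2 + 4u + 1) − 71| ≤ 28|u − 5| < eps provided |u − 5| < eps/28.
Choosing delta = min(2, eps/28) ensures both conditions, hence |(2u^2 + 4u + 1) − 71| < eps.

delta = min(2, eps/28)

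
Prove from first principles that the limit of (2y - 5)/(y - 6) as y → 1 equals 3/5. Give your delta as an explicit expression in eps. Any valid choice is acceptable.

Let eps > 0. We want delta > 0 with 0 < |y − 1| < delta ⇒ |(2y - 5)/(y - 6) − (3/5)| < eps.
Combining over a common denominator, (2y - 5)/(y - 6) − (3/5) = [(2y - 5)·(-5) − (-3)·(y - 6)] / [(-5)·(y - 6)] = -7(y − 1) / ((-5)(y - 6)).
So |(2y - 5)/(y - 6) − (3/5)| = 7|y − 1| / (5·|y − 6|).
Require delta ≤ 5/2, so |y − 6| ≥ |-5| − |y − 1| > 5 − 5/2 = 5/2.
Hence |(2y - 5)/(y - 6) − (3/5)| < 7|y − 1|/(5·(5/2)) = (14/25)|y − 1|, which is < eps once |y − 1| < (25/14)eps.
Take delta = min(5/2, (25/14)eps). Then 0 < |y − 1| < delta forces both bounds, so |(2y - 5)/(y - 6) − (3/5)| < eps.

delta = min(5/2, (25/14)eps)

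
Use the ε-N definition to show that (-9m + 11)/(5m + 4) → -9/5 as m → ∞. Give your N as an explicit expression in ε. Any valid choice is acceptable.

N = (91/25)/ε

Fix ε > 0. For m ≥ 1, |(-9m + 11)/(5m + 4) + 9/5| = |91|/(5(5m + 4)) = 91/(5(5m + 4)).
Since 5m + 4 ≥ 5m for m ≥ 1, this is ≤ 91/(5·5m) = (91/25)/m.
So |(-9m + 11)/(5m + 4) + 9/5| < ε whenever m > (91/25)/ε.
Take N = (91/25)/ε. If m > N then |(-9m + 11)/(5m + 4) + 9/5| ≤ (91/25)/m < ε.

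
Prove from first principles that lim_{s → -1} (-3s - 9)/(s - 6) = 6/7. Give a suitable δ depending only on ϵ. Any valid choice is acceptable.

δ = min(7/2, (49/54)ϵ)

Let ϵ > 0 be given. We want δ > 0 with 0 < |s + 1| < δ ⇒ |(-3s - 9)/(s - 6) − (6/7)| < ϵ.
Combining over a common denominator, (-3s - 9)/(s - 6) − (6/7) = [(-3s - 9)·(-7) − (-6)·(s - 6)] / [(-7)·(s - 6)] = 27(s + 1) / ((-7)(s - 6)).
So |(-3s - 9)/(s - 6) − (6/7)| = 27|s + 1| / (7·|s − 6|).
Require δ ≤ 7/2, so |s − 6| ≥ |-7| − |s + 1| > 7 − 7/2 = 7/2.
Hence |(-3s - 9)/(s - 6) − (6/7)| < 27|s + 1|/(7·(7/2)) = (54/49)|s + 1|, which is < ϵ once |s + 1| < (49/54)ϵ.
Take δ = min(7/2, (49/54)ϵ). Then 0 < |s + 1| < δ forces both bounds, so |(-3s - 9)/(s - 6) − (6/7)| < ϵ.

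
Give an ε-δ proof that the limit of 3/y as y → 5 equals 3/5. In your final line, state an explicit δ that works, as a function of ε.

Let ε > 0. We seek δ > 0 such that 0 < |y − 5| < δ implies |3/y − (3/5)| < ε.
|3/y − (3/5)| = 3·|5 − y|/(5·|y|) = 3|y − 5|/(5|y|).
Require δ ≤ 5/2 so that |y| > 5 − 5/2 = 5/2, hence 5|y| > 25/2.
Then |3/y − (3/5)| < 3|y − 5|/(25/2), which is < ε when |y − 5| < (25/6)ε.
Take δ = min(5/2, (25/6)ε). Then 0 < |y − 5| < δ gives both |y − 5| < 5/2 and |y − 5| < (25/6)ε, so |3/y − (3/5)| < ε.

δ = min(5/2, (25/6)ε)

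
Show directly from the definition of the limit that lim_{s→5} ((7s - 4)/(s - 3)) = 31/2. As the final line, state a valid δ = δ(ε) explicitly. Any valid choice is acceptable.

δ = min(1, (2/17)ε)

Suppose ε > 0. We want δ > 0 with 0 < |s − 5| < δ ⇒ |(7s - 4)/(s - 3) − (31/2)| < ε.
Combining over a common denominator, (7s - 4)/(s - 3) − (31/2) = [(7s - 4)·2 − 31·(s - 3)] / [2·(s - 3)] = -17(s − 5) / (2(s - 3)).
So |(7s - 4)/(s - 3) − (31/2)| = 17|s − 5| / (2·|s − 3|).
Restrict δ ≤ 1. Then |s − 5| < 1 gives |s − 3| = |(s − 5) + 2| ≥ 2 − 1 = 1.
Hence |(7s - 4)/(s - 3) − (31/2)| < 17|s − 5|/(2·1) = (17/2)|s − 5|, which is < ε once |s − 5| < (2/17)ε.
Take δ = min(1, (2/17)ε). Then 0 < |s − 5| < δ forces both bounds, so |(7s - 4)/(s - 3) − (31/2)| < ε.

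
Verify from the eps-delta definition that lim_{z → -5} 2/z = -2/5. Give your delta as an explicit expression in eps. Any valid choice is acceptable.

Fix eps > 0. We seek delta > 0 such that 0 < |z + 5| < delta implies |2/z + 2/5| < eps.
|2/z + 2/5| = 2·|-5 − z|/(5·|z|) = 2|z + 5|/(5|z|).
Require delta ≤ 5/2 so that |z| > 5 − 5/2 = 5/2, hence 5|z| > 25/2.
Then |2/z + 2/5| < 2|z + 5|/(25/2), which is < eps when |z + 5| < (25/4)eps.
Take delta = min(5/2, (25/4)eps). Then 0 < |z + 5| < delta gives both |z + 5| < 5/2 and |z + 5| < (25/4)eps, so |2/z + 2/5| < eps.

delta = min(5/2, (25/4)eps)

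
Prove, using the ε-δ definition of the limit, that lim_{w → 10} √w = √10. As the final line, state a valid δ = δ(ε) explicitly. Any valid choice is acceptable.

δ = min(10, √10·ε)

Let ε > 0. We want δ > 0 such that 0 < |w − 10| < δ implies |√w − √10| < ε.
Rationalise: √w − √10 = (w − 10)/(√w + √10), so |√w − √10| = |w − 10|/(√w + √10).
Restrict δ ≤ 10 so that |w − 10| < 10 forces w > 0, and then √w + √10 > √10.
Hence |√w − √10| < |w − 10|/√10, which is < ε once |w − 10| < √10·ε.
Take δ = min(10, √10·ε). If 0 < |w − 10| < δ then w > 0 and |√w − √10| < |w − 10|/√10 < ε.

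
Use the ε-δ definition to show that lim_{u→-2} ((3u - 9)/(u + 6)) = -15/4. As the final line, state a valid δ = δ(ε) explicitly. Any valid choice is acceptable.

Fix ε > 0. We want δ > 0 with 0 < |u + 2| < δ ⇒ |(3u - 9)/(u + 6) + 15/4| < ε.
Combining over a common denominator, (3u - 9)/(u + 6) + 15/4 = [(3u - 9)·4 − (-15)·(u + 6)] / [4·(u + 6)] = 27(u + 2) / (4(u + 6)).
So |(3u - 9)/(u + 6) + 15/4| = 27|u + 2| / (4·|u + 6|).
Require δ ≤ 2, so |u + 6| ≥ |4| − |u + 2| > 4 − 2 = 2.
Hence |(3u - 9)/(u + 6) + 15/4| < 27|u + 2|/(4·2) = (27/8)|u + 2|, which is < ε once |u + 2| < (8/27)ε.
Take δ = min(2, (8/27)ε). Then 0 < |u + 2| < δ forces both bounds, so |(3u - 9)/(u + 6) + 15/4| < ε.

δ = min(2, (8/27)ε)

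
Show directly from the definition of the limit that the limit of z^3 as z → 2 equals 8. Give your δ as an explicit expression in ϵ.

δ = min(1, ϵ/19)

Fix ϵ > 0. We seek δ > 0 with 0 < |z − 2| < δ ⇒ |z^3 − 8| < ϵ.
Factor: z^3 − 8 = (z − 2)(z^2 + 2z + 4), so |z^3 − 8| = |z − 2|·|z^2 + 2z + 4|.
Impose δ ≤ 1 so that |z| < 3; then |z^2 + 2z + 4| ≤ 19.
Hence |z^3 − 8| ≤ 19|z − 2|, which is < ϵ once |z − 2| < ϵ/19.
Take δ = min(1, ϵ/19). If 0 < |z − 2| < δ then both bounds hold and |z^3 − 8| ≤ 19|z − 2| < 19·(ϵ/19) = ϵ.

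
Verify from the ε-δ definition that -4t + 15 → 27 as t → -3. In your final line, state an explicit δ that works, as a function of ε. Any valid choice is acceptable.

δ = ε/4

Suppose ε > 0. We need δ > 0 so that 0 < |t + 3| < δ implies |(-4t + 15) − 27| < ε.
|(-4t + 15) − 27| = |-4t - 12| = 4|t + 3|.
So 4|t + 3| < ε exactly when |t + 3| < ε/4.
Choosing δ = ε/4 gives |(-4t + 15) − 27| = 4|t + 3| < ε whenever |t + 3| < δ.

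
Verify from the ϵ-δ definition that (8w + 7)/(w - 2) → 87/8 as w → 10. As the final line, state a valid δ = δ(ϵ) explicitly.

Suppose ϵ > 0. We want δ > 0 with 0 < |w − 10| < δ ⇒ |(8w + 7)/(w - 2) − (87/8)| < ϵ.
Combining over a common denominator, (8w + 7)/(w - 2) − (87/8) = [(8w + 7)·8 − 87·(w - 2)] / [8·(w - 2)] = -23(w − 10) / (8(w - 2)).
So |(8w + 7)/(w - 2) − (87/8)| = 23|w − 10| / (8·|w − 2|).
Require δ ≤ 4, so |w − 2| ≥ |8| − |w − 10| > 8 − 4 = 4.
Hence |(8w + 7)/(w - 2) − (87/8)| < 23|w − 10|/(8·4) = (23/32)|w − 10|, which is < ϵ once |w − 10| < (32/23)ϵ.
Take δ = min(4, (32/23)ϵ). Then 0 < |w − 10| < δ forces both bounds, so |(8w + 7)/(w - 2) − (87/8)| < ϵ.

δ = min(4, (32/23)ϵ)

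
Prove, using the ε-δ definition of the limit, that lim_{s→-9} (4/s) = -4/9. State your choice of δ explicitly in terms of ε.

Let ε > 0 be given. We seek δ > 0 such that 0 < |s + 9| < δ implies |4/s + 4/9| < ε.
|4/s + 4/9| = 4·|-9 − s|/(9·|s|) = 4|s + 9|/(9|s|).
Restrict δ ≤ 9/2. Then |s + 9| < 9/2 gives |s| > 9/2, so 9|s| > 81/2.
Then |4/s + 4/9| < 4|s + 9|/(81/2), which is < ε when |s + 9| < (81/8)ε.
Take δ = min(9/2, (81/8)ε). Then 0 < |s + 9| < δ gives both |s + 9| < 9/2 and |s + 9| < (81/8)ε, so |4/s + 4/9| < ε.

δ = min(9/2, (81/8)ε)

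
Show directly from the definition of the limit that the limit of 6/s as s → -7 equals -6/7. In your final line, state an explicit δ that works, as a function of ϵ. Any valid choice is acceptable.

δ = min(7/2, (49/12)ϵ)

Suppose ϵ > 0. We seek δ > 0 such that 0 < |s + 7| < δ implies |6/s + 6/7| < ϵ.
|6/s + 6/7| = 6·|-7 − s|/(7·|s|) = 6|s + 7|/(7|s|).
Restrict δ ≤ 7/2. Then |s + 7| < 7/2 gives |s| > 7/2, so 7|s| > 49/2.
Then |6/s + 6/7| < 6|s + 7|/(49/2), which is < ϵ when |s + 7| < (49/12)ϵ.
Take δ = min(7/2, (49/12)ϵ). Then 0 < |s + 7| < δ gives both |s + 7| < 7/2 and |s + 7| < (49/12)ϵ, so |6/s + 6/7| < ϵ.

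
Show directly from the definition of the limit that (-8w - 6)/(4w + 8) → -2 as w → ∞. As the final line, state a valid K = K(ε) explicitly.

Let ε > 0. We seek K > 0 such that w > K implies |(-8w - 6)/(4w + 8) + 2| < ε.
(-8w - 6)/(4w + 8) + 2 = (4(-8w - 6) − (-8)(4w + 8)) / (4(4w + 8)) = 40/(4(4w + 8)).
For w > 0 we have 4w + 8 > 4w, so |(-8w - 6)/(4w + 8) + 2| = 40/(4(4w + 8)) < 40/(4·4w) = (5/2)/w.
Thus |(-8w - 6)/(4w + 8) + 2| < ε whenever w > (5/2)/ε.
Take K = (5/2)/ε. If w > K then |(-8w - 6)/(4w + 8) + 2| < (5/2)/w < ε.

K = (5/2)/ε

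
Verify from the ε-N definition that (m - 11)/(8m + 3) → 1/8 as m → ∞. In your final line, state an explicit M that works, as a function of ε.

Let ε > 0. For m ≥ 1, |(m - 11)/(8m + 3) − (1/8)| = |-91|/(8(8m + 3)) = 91/(8(8m + 3)).
Since 8m + 3 ≥ 8m for m ≥ 1, this is ≤ 91/(8·8m) = (91/64)/m.
So |(m - 11)/(8m + 3) − (1/8)| < ε whenever m > (91/64)/ε.
Take M = (91/64)/ε. If m > M then |(m - 11)/(8m + 3) − (1/8)| ≤ (91/64)/m < ε.

M = (91/64)/ε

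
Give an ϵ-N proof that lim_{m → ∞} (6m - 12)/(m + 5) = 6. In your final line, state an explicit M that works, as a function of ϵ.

Let ϵ > 0 be given. For m ≥ 1, |(6m - 12)/(m + 5) − 6| = |-42|/((m + 5)) = 42/((m + 5)).
Since m + 5 ≥ m for m ≥ 1, this is ≤ 42/(m) = 42/m.
So |(6m - 12)/(m + 5) − 6| < ϵ whenever m > 42/ϵ.
Take M = 42/ϵ. If m > M then |(6m - 12)/(m + 5) − 6| ≤ 42/m < ϵ.

M = 42/ϵ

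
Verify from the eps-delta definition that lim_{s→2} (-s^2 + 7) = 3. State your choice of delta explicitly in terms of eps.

delta = min(2, eps/6)

Let eps > 0. We want delta > 0 such that 0 < |s − 2| < delta implies |(-s^2 + 7) − 3| < eps.
(-s^2 + 7) − 3 = -s^2 + 4 = (s − 2)(-s - 2).
So |(-s^2 + 7) − 3| = |s − 2|·|-s - 2|.
Assume first that |s − 2| < 2, so |s| < 4. Then |-s - 2| ≤ 4 + 2 = 6.
Hence |(-s^2 + 7) − 3| ≤ 6|s − 2| < eps provided |s − 2| < eps/6.
Take delta = min(2, eps/6). Then 0 < |s − 2| < delta gives both |s − 2| < 2 and |s − 2| < eps/6, so |(-s^2 + 7) − 3| < eps.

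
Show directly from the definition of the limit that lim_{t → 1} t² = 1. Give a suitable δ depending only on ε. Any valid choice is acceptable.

Let ε > 0. We seek δ > 0 with 0 < |t − 1| < δ ⇒ |t² − 1| < ε.
Factor: t² − 1 = (t − 1)(t + 1), so |t² − 1| = |t − 1|·|t + 1|.
Impose δ ≤ 2 so that |t| < 3; then |t + 1| ≤ 4.
Hence |t² − 1| ≤ 4|t − 1|, which is < ε once |t − 1| < ε/4.
Take δ = min(2, ε/4). If 0 < |t − 1| < δ then both bounds hold and |t² − 1| ≤ 4|t − 1| < 4·(ε/4) = ε.

δ = min(2, ε/4)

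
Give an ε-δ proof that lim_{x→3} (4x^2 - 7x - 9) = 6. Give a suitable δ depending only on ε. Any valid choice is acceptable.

Let ε > 0 be given. We want δ > 0 such that 0 < |x − 3| < δ implies |(4x^2 - 7x - 9) − 6| < ε.
(4x^2 - 7x - 9) − 6 = 4x^2 - 7x - 15 = (x − 3)(4x + 5).
So |(4x^2 - 7x - 9) − 6| = |x − 3|·|4x + 5|.
Require δ ≤ 2. Then |x − 3| < 2 gives |x| < 5, and by the triangle inequality |4x + 5| ≤ 4·5 + 5 = 25.
Hence |(4x^2 - 7x - 9) − 6| ≤ 25|x − 3| < ε provided |x − 3| < ε/25.
Choosing δ = min(2, ε/25) ensures both conditions, hence |(4x^2 - 7x - 9) − 6| < ε.

δ = min(2, ε/25)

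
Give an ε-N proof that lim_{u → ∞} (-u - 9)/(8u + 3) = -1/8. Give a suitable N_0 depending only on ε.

Let ε > 0 be given. We seek N_0 > 0 such that u > N_0 implies |(-u - 9)/(8u + 3) + 1/8| < ε.
(-u - 9)/(8u + 3) + 1/8 = (8(-u - 9) − (-1)(8u + 3)) / (8(8u + 3)) = -69/(8(8u + 3)).
For u > 0 we have 8u + 3 > 8u, so |(-u - 9)/(8u + 3) + 1/8| = 69/(8(8u + 3)) < 69/(8·8u) = (69/64)/u.
Thus |(-u - 9)/(8u + 3) + 1/8| < ε whenever u > (69/64)/ε.
Take N_0 = (69/64)/ε. If u > N_0 then |(-u - 9)/(8u + 3) + 1/8| < (69/64)/u < ε.

N_0 = (69/64)/ε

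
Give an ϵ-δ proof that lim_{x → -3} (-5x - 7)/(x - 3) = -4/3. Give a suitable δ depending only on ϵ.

Fix ϵ > 0. We want δ > 0 with 0 < |x + 3| < δ ⇒ |(-5x - 7)/(x - 3) + 4/3| < ϵ.
Combining over a common denominator, (-5x - 7)/(x - 3) + 4/3 = [(-5x - 7)·(-6) − 8·(x - 3)] / [(-6)·(x - 3)] = 22(x + 3) / ((-6)(x - 3)).
So |(-5x - 7)/(x - 3) + 4/3| = 22|x + 3| / (6·|x − 3|).
Require δ ≤ 3, so |x − 3| ≥ |-6| − |x + 3| > 6 − 3 = 3.
Hence |(-5x - 7)/(x - 3) + 4/3| < 22|x + 3|/(6·3) = (11/9)|x + 3|, which is < ϵ once |x + 3| < (9/11)ϵ.
Take δ = min(3, (9/11)ϵ). Then 0 < |x + 3| < δ forces both bounds, so |(-5x - 7)/(x - 3) + 4/3| < ϵ.

δ = min(3, (9/11)ϵ)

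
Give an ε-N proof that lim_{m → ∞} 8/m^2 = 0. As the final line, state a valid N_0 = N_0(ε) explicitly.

N_0 = (8/ε)^{1/2}

Let ε > 0. For m ≥ 1, |8/m^2 − 0| = 8/m^2.
8/m^2 < ε ⇔ m^2 > 8/ε ⇔ m > (8/ε)^{1/2}.
Take N_0 = (8/ε)^{1/2}. Then m > N_0 implies 8/m^2 < ε.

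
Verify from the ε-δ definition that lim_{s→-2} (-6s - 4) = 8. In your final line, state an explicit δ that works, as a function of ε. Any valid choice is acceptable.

Suppose ε > 0. We need δ > 0 so that 0 < |s + 2| < δ implies |(-6s - 4) − 8| < ε.
|(-6s - 4) − 8| = |-6s - 12| = 6|s + 2|.
So 6|s + 2| < ε exactly when |s + 2| < ε/6.
Take δ = ε/6. If 0 < |s + 2| < δ then |(-6s - 4) − 8| = 6|s + 2| < 6·(ε/6) = ε.

δ = ε/6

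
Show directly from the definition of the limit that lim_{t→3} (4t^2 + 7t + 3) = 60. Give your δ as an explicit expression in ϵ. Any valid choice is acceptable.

Let ϵ > 0 be given. We want δ > 0 such that 0 < |t − 3| < δ implies |(4t^2 + 7t + 3) − 60| < ϵ.
(4t^2 + 7t + 3) − 60 = 4t^2 + 7t - 57 = (t − 3)(4t + 19).
So |(4t^2 + 7t + 3) − 60| = |t − 3|·|4t + 19|.
Assume first that |t − 3| < 2, so |t| < 5. Then |4t + 19| ≤ 4·5 + 19 = 39.
Hence |(4t^2 + 7t + 3) − 60| ≤ 39|t − 3| < ϵ provided |t − 3| < ϵ/39.
Take δ = min(2, ϵ/39). Then 0 < |t − 3| < δ gives both |t − 3| < 2 and |t − 3| < ϵ/39, so |(4t^2 + 7t + 3) − 60| < ϵ.

δ = min(2, ϵ/39)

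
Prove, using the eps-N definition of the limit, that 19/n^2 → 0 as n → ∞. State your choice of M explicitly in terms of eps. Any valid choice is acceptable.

M = (19/eps)^{1/2}

Let eps > 0 be given. For n ≥ 1, |19/n^2 − 0| = 19/n^2.
19/n^2 < eps ⇔ n^2 > 19/eps ⇔ n > (19/eps)^{1/2}.
Take M = (19/eps)^{1/2}. Then n > M implies 19/n^2 < eps.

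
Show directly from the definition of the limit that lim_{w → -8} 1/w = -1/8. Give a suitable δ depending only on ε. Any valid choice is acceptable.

Let ε > 0. We seek δ > 0 such that 0 < |w + 8| < δ implies |1/w + 1/8| < ε.
|1/w + 1/8| = |-8 − w|/(8·|w|) = |w + 8|/(8|w|).
Require δ ≤ 4 so that |w| > 8 − 4 = 4, hence 8|w| > 32.
Then |1/w + 1/8| < |w + 8|/32, which is < ε when |w + 8| < 32ε.
Take δ = min(4, 32ε). Then 0 < |w + 8| < δ gives both |w + 8| < 4 and |w + 8| < 32ε, so |1/w + 1/8| < ε.

δ = min(4, 32ε)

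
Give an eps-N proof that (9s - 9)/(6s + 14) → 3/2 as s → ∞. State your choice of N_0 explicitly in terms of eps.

N_0 = 5/eps

Let eps > 0 be given. We seek N_0 > 0 such that s > N_0 implies |(9s - 9)/(6s + 14) − (3/2)| < eps.
(9s - 9)/(6s + 14) − (3/2) = (6(9s - 9) − 9(6s + 14)) / (6(6s + 14)) = -180/(6(6s + 14)).
For s > 0 we have 6s + 14 > 6s, so |(9s - 9)/(6s + 14) − (3/2)| = 180/(6(6s + 14)) < 180/(6·6s) = 5/s.
Thus |(9s - 9)/(6s + 14) − (3/2)| < eps whenever s > 5/eps.
Take N_0 = 5/eps. If s > N_0 then |(9s - 9)/(6s + 14) − (3/2)| < 5/s < eps.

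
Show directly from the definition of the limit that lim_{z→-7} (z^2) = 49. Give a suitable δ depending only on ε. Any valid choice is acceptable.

Let ε > 0. We seek δ > 0 with 0 < |z + 7| < δ ⇒ |z^2 − 49| < ε.
Factor: z^2 − 49 = (z + 7)(z - 7), so |z^2 − 49| = |z + 7|·|z - 7|.
Restrict δ ≤ 1. Then |z + 7| < 1 gives |z| < 8, so by the triangle inequality |z - 7| ≤ 8 + 7 = 15.
Hence |z^2 − 49| ≤ 15|z + 7|, which is < ε once |z + 7| < ε/15.
Take δ = min(1, ε/15). If 0 < |z + 7| < δ then both bounds hold and |z^2 − 49| ≤ 15|z + 7| < 15·(ε/15) = ε.

δ = min(1, ε/15)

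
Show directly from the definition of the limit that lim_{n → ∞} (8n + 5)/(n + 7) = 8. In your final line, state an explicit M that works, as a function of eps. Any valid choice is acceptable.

Suppose eps > 0. For n ≥ 1, |(8n + 5)/(n + 7) − 8| = |-51|/((n + 7)) = 51/((n + 7)).
Since n + 7 ≥ n for n ≥ 1, this is ≤ 51/(n) = 51/n.
So |(8n + 5)/(n + 7) − 8| < eps whenever n > 51/eps.
Take M = 51/eps. If n > M then |(8n + 5)/(n + 7) − 8| ≤ 51/n < eps.

M = 51/eps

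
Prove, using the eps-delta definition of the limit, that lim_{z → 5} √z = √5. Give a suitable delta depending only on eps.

Let eps > 0. We want delta > 0 such that 0 < |z − 5| < delta implies |√z − √5| < eps.
Multiplying by the conjugate, |√z − √5| = |z − 5|/(√z + √5).
Restrict delta ≤ 5 so that |z − 5| < 5 forces z > 0, and then √z + √5 > √5.
Hence |√z − √5| < |z − 5|/√5, which is < eps once |z − 5| < √5·eps.
Take delta = min(5, √5·eps). If 0 < |z − 5| < delta then z > 0 and |√z − √5| < |z − 5|/√5 < eps.

delta = min(5, √5·eps)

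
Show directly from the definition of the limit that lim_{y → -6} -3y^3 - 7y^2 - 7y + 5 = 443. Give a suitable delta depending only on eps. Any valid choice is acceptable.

delta = min(1, eps/297)

Suppose eps > 0. We want delta > 0 such that 0 < |y + 6| < delta implies |(-3y^3 - 7y^2 - 7y + 5) − 443| < eps.
(-3y^3 - 7y^2 - 7y + 5) − 443 = -3y^3 - 7y^2 - 7y - 438 = (y + 6)(-3y^2 + 11y - 73).
So |(-3y^3 - 7y^2 - 7y + 5) − 443| = |y + 6|·|-3y^2 + 11y - 73|.
Assume first that |y + 6| < 1, so |y| < 7. Then |-3y^2 + 11y - 73| ≤ 3·7^2 + 11·7 + 73 = 297.
Hence |(-3y^3 - 7y^2 - 7y + 5) − 443| ≤ 297|y + 6| < eps provided |y + 6| < eps/297.
Take delta = min(1, eps/297). Then 0 < |y + 6| < delta gives both |y + 6| < 1 and |y + 6| < eps/297, so |(-3y^3 - 7y^2 - 7y + 5) − 443| < eps.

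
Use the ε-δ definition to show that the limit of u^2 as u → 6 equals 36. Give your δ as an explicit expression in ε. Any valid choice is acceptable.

δ = min(1, ε/13)

Fix ε > 0. We seek δ > 0 with 0 < |u − 6| < δ ⇒ |u^2 − 36| < ε.
Factor: u^2 − 36 = (u − 6)(u + 6), so |u^2 − 36| = |u − 6|·|u + 6|.
Impose δ ≤ 1 so that |u| < 7; then |u + 6| ≤ 13.
Hence |u^2 − 36| ≤ 13|u − 6|, which is < ε once |u − 6| < ε/13.
Take δ = min(1, ε/13). If 0 < |u − 6| < δ then both bounds hold and |u^2 − 36| ≤ 13|u − 6| < 13·(ε/13) = ε.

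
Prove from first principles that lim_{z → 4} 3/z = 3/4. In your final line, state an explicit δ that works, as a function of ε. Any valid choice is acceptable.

δ = min(2, (8/3)ε)

Let ε > 0 be given. We seek δ > 0 such that 0 < |z − 4| < δ implies |3/z − (3/4)| < ε.
|3/z − (3/4)| = 3·|4 − z|/(4·|z|) = 3|z − 4|/(4|z|).
Restrict δ ≤ 2. Then |z − 4| < 2 gives |z| > 2, so 4|z| > 8.
Then |3/z − (3/4)| < 3|z − 4|/8, which is < ε when |z − 4| < (8/3)ε.
Take δ = min(2, (8/3)ε). Then 0 < |z − 4| < δ gives both |z − 4| < 2 and |z − 4| < (8/3)ε, so |3/z − (3/4)| < ε.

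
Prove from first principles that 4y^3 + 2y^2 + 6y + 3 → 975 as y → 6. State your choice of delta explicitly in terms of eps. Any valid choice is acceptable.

delta = min(2, eps/626)

Let eps > 0. We want delta > 0 such that 0 < |y − 6| < delta implies |(4y^3 + 2y^2 + 6y + 3) − 975| < eps.
(4y^3 + 2y^2 + 6y + 3) − 975 = 4y^3 + 2y^2 + 6y - 972 = (y − 6)(4y^2 + 26y + 162).
So |(4y^3 + 2y^2 + 6y + 3) − 975| = |y − 6|·|4y^2 + 26y + 162|.
Require delta ≤ 2. Then |y − 6| < 2 gives |y| < 8, and by the triangle inequality |4y^2 + 26y + 162| ≤ 4·8^2 + 26·8 + 162 = 626.
Hence |(4y^3 + 2y^2 + 6y + 3) − 975| ≤ 626|y − 6| < eps provided |y − 6| < eps/626.
Choosing delta = min(2, eps/626) ensures both conditions, hence |(4y^3 + 2y^2 + 6y + 3) − 975| < eps.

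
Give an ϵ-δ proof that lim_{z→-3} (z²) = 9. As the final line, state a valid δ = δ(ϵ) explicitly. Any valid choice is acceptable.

δ = min(1, ϵ/7)

Let ϵ > 0 be given. We seek δ > 0 with 0 < |z + 3| < δ ⇒ |z² − 9| < ϵ.
Factor: z² − 9 = (z + 3)(z - 3), so |z² − 9| = |z + 3|·|z - 3|.
Restrict δ ≤ 1. Then |z + 3| < 1 gives |z| < 4, so by the triangle inequality |z - 3| ≤ 4 + 3 = 7.
Hence |z² − 9| ≤ 7|z + 3|, which is < ϵ once |z + 3| < ϵ/7.
Take δ = min(1, ϵ/7). If 0 < |z + 3| < δ then both bounds hold and |z² − 9| ≤ 7|z + 3| < 7·(ϵ/7) = ϵ.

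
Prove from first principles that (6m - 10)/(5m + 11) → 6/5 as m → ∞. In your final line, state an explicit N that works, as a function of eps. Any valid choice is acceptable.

N = (116/25)/eps

Suppose eps > 0. For m ≥ 1, |(6m - 10)/(5m + 11) − (6/5)| = |-116|/(5(5m + 11)) = 116/(5(5m + 11)).
Since 5m + 11 ≥ 5m for m ≥ 1, this is ≤ 116/(5·5m) = (116/25)/m.
So |(6m - 10)/(5m + 11) − (6/5)| < eps whenever m > (116/25)/eps.
Take N = (116/25)/eps. If m > N then |(6m - 10)/(5m + 11) − (6/5)| ≤ (116/25)/m < eps.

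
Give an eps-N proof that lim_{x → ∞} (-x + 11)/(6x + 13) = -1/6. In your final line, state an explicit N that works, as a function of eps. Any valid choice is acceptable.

N = (79/36)/eps

Let eps > 0 be given. We seek N > 0 such that x > N implies |(-x + 11)/(6x + 13) + 1/6| < eps.
(-x + 11)/(6x + 13) + 1/6 = (6(-x + 11) − (-1)(6x + 13)) / (6(6x + 13)) = 79/(6(6x + 13)).
For x > 0 we have 6x + 13 > 6x, so |(-x + 11)/(6x + 13) + 1/6| = 79/(6(6x + 13)) < 79/(6·6x) = (79/36)/x.
Thus |(-x + 11)/(6x + 13) + 1/6| < eps whenever x > (79/36)/eps.
Take N = (79/36)/eps. If x > N then |(-x + 11)/(6x + 13) + 1/6| < (79/36)/x < eps.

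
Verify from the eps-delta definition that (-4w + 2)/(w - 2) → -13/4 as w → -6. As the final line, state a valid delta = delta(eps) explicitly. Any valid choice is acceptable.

delta = min(4, (16/3)eps)

Let eps > 0. We want delta > 0 with 0 < |w + 6| < delta ⇒ |(-4w + 2)/(w - 2) + 13/4| < eps.
Combining over a common denominator, (-4w + 2)/(w - 2) + 13/4 = [(-4w + 2)·(-8) − 26·(w - 2)] / [(-8)·(w - 2)] = 6(w + 6) / ((-8)(w - 2)).
So |(-4w + 2)/(w - 2) + 13/4| = 6|w + 6| / (8·|w − 2|).
Restrict delta ≤ 4. Then |w + 6| < 4 gives |w − 2| = |(w + 6) + (-8)| ≥ 8 − 4 = 4.
Hence |(-4w + 2)/(w - 2) + 13/4| < 6|w + 6|/(8·4) = (3/16)|w + 6|, which is < eps once |w + 6| < (16/3)eps.
Take delta = min(4, (16/3)eps). Then 0 < |w + 6| < delta forces both bounds, so |(-4w + 2)/(w - 2) + 13/4| < eps.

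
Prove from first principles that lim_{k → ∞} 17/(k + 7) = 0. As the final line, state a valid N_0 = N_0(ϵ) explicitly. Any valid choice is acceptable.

N_0 = 17/ϵ

Fix ϵ > 0. For k ≥ 1, |17/(k + 7) − 0| = 17/(k + 7) ≤ 17/k.
We need 17/k < ϵ, i.e. k > 17/ϵ.
Take N_0 = 17/ϵ. If k > N_0 then |17/(k + 7)| ≤ 17/k < ϵ.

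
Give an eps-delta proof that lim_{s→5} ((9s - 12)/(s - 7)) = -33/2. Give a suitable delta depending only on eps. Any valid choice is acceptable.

Let eps > 0. We want delta > 0 with 0 < |s − 5| < delta ⇒ |(9s - 12)/(s - 7) + 33/2| < eps.
Combining over a common denominator, (9s - 12)/(s - 7) + 33/2 = [(9s - 12)·(-2) − 33·(s - 7)] / [(-2)·(s - 7)] = -51(s − 5) / ((-2)(s - 7)).
So |(9s - 12)/(s - 7) + 33/2| = 51|s − 5| / (2·|s − 7|).
Restrict delta ≤ 1. Then |s − 5| < 1 gives |s − 7| = |(s − 5) + (-2)| ≥ 2 − 1 = 1.
Hence |(9s - 12)/(s - 7) + 33/2| < 51|s − 5|/(2·1) = (51/2)|s − 5|, which is < eps once |s − 5| < (2/51)eps.
Take delta = min(1, (2/51)eps). Then 0 < |s − 5| < delta forces both bounds, so |(9s - 12)/(s - 7) + 33/2| < eps.

delta = min(1, (2/51)eps)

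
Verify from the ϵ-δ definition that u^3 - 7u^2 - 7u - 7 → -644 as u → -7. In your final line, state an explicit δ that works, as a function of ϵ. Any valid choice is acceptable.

Suppose ϵ > 0. We want δ > 0 such that 0 < |u + 7| < δ implies |(u^3 - 7u^2 - 7u - 7) + 644| < ϵ.
(u^3 - 7u^2 - 7u - 7) + 644 = u^3 - 7u^2 - 7u + 637 = (u + 7)(u^2 - 14u + 91).
So |(u^3 - 7u^2 - 7u - 7) + 644| = |u + 7|·|u^2 - 14u + 91|.
Assume first that |u + 7| < 1, so |u| < 8. Then |u^2 - 14u + 91| ≤ 8^2 + 14·8 + 91 = 267.
Hence |(u^3 - 7u^2 - 7u - 7) + 644| ≤ 267|u + 7| < ϵ provided |u + 7| < ϵ/267.
Take δ = min(1, ϵ/267). Then 0 < |u + 7| < δ gives both |u + 7| < 1 and |u + 7| < ϵ/267, so |(u^3 - 7u^2 - 7u - 7) + 644| < ϵ.

δ = min(1, ϵ/267)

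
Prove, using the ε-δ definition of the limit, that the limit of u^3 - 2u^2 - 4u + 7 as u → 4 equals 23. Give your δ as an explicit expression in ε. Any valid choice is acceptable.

Let ε > 0 be given. We want δ > 0 such that 0 < |u − 4| < δ implies |(u^3 - 2u^2 - 4u + 7) − 23| < ε.
(u^3 - 2u^2 - 4u + 7) − 23 = u^3 - 2u^2 - 4u - 16 = (u − 4)(u^2 + 2u + 4).
So |(u^3 - 2u^2 - 4u + 7) − 23| = |u − 4|·|u^2 + 2u + 4|.
Assume first that |u − 4| < 2, so |u| < 6. Then |u^2 + 2u + 4| ≤ 6^2 + 2·6 + 4 = 52.
Hence |(u^3 - 2u^2 - 4u + 7) − 23| ≤ 52|u − 4| < ε provided |u − 4| < ε/52.
Choosing δ = min(2, ε/52) ensures both conditions, hence |(u^3 - 2u^2 - 4u + 7) − 23| < ε.

δ = min(2, ε/52)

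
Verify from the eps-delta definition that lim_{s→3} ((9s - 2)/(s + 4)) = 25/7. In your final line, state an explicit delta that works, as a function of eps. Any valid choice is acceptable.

delta = min(7/2, (49/76)eps)

Fix eps > 0. We want delta > 0 with 0 < |s − 3| < delta ⇒ |(9s - 2)/(s + 4) − (25/7)| < eps.
Combining over a common denominator, (9s - 2)/(s + 4) − (25/7) = [(9s - 2)·7 − 25·(s + 4)] / [7·(s + 4)] = 38(s − 3) / (7(s + 4)).
So |(9s - 2)/(s + 4) − (25/7)| = 38|s − 3| / (7·|s + 4|).
Require delta ≤ 7/2, so |s + 4| ≥ |7| − |s − 3| > 7 − 7/2 = 7/2.
Hence |(9s - 2)/(s + 4) − (25/7)| < 38|s − 3|/(7·(7/2)) = (76/49)|s − 3|, which is < eps once |s − 3| < (49/76)eps.
Take delta = min(7/2, (49/76)eps). Then 0 < |s − 3| < delta forces both bounds, so |(9s - 2)/(s + 4) − (25/7)| < eps.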